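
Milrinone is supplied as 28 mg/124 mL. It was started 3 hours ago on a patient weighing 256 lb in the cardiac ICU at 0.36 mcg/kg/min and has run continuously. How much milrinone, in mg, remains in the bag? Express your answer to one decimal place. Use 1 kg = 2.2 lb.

Weight = 256 lb ÷ 2.2 lb/kg = 116.3636 kg
Dose = 0.36 mcg/kg/min × 116.3636 kg = 41.89091 mcg/min
41.89091 mcg/min × 60 min/hr = 2513.455 mcg/hr
Concentration = 28 mg ÷ 124 mL = 0.2258065 mg/mL = 225.8065 mcg/mL
Rate = 2513.455 mcg/hr ÷ 225.8065 mcg/mL = 11.13101 mL/hr
Volume infused = 11.13101 mL/hr × 3 hr = 33.39304 mL
Volume remaining = 124 − 33.39304 = 90.60696 mL
Drug remaining = 90.60696 mL × 225.8065 mcg/mL = 20459.64 mcg = 20.45964 mg

20.5 mg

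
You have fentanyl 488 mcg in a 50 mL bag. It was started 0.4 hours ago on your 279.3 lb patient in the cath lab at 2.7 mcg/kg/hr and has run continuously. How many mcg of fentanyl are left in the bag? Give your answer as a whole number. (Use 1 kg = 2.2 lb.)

351 mcg

Weight = 279.3 lb ÷ 2.2 lb/kg = 126.9545 kg
Dose = 2.7 mcg/kg/hr × 126.9545 kg = 342.7773 mcg/hr
Concentration = 488 mcg ÷ 50 mL = 9.76 mcg/mL
Rate = 342.7773 mcg/hr ÷ 9.76 mcg/mL = 35.12062 mL/hr
Volume infused = 35.12062 mL/hr × 0.4 hr = 14.04825 mL
Volume remaining = 50 − 14.04825 = 35.95175 mL
Drug remaining = 35.95175 mL × 9.76 mcg/mL = 350.8891 mcg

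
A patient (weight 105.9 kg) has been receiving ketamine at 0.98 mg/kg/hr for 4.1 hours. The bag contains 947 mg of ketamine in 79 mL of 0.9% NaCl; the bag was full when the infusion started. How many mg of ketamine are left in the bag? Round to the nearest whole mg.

Dose = 0.98 mg/kg/hr × 105.9 kg = 103.782 mg/hr
Concentration = 947 mg ÷ 79 mL = 11.98734 mg/mL
Rate = 103.782 mg/hr ÷ 11.98734 mg/mL = 8.657633 mL/hr
Volume infused = 8.657633 mL/hr × 4.1 hr = 35.49629 mL
Volume remaining = 79 − 35.49629 = 43.50371 mL
Drug remaining = 43.50371 mL × 11.98734 mg/mL = 521.4938 mg

521 mg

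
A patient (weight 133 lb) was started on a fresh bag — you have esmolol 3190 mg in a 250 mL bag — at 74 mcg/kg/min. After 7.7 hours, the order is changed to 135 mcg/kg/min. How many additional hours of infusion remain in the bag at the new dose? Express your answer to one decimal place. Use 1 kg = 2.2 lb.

Initial rate:
Weight = 133 lb ÷ 2.2 lb/kg = 60.45455 kg
Dose = 74 mcg/kg/min × 60.45455 kg = 4473.636 mcg/min
4473.636 mcg/min × 60 min/hr = 268418.2 mcg/hr
Concentration = 3190 mg ÷ 250 mL = 12.76 mg/mL = 12760 mcg/mL
Rate = 268418.2 mcg/hr ÷ 12760 mcg/mL = 21.03591 mL/hr
Volume infused so far = 21.03591 mL/hr × 7.7 hr = 161.9765 mL
Volume remaining = 250 − 161.9765 = 88.02351 mL
New rate:
Dose = 135 mcg/kg/min × 60.45455 kg = 8161.364 mcg/min
8161.364 mcg/min × 60 min/hr = 489681.8 mcg/hr
Rate = 489681.8 mcg/hr ÷ 12760 mcg/mL = 38.37632 mL/hr
Time remaining = 88.02351 mL ÷ 38.37632 mL/hr = 2.293693 hr

2.3 hours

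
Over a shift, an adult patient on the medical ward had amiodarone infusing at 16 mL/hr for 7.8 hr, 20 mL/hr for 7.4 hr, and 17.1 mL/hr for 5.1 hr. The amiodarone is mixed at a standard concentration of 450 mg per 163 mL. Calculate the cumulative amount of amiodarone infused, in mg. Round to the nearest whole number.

Concentration = 450 mg ÷ 163 mL = 2.760736 mg/mL
Stage 1: 16 mL/hr × 7.8 hr = 124.8 mL → 124.8 mL × 2.760736 mg/mL = 344.5399 mg
Stage 2: 20 mL/hr × 7.4 hr = 148 mL → 148 mL × 2.760736 mg/mL = 408.589 mg
Stage 3: 17.1 mL/hr × 5.1 hr = 87.21 mL → 87.21 mL × 2.760736 mg/mL = 240.7638 mg
Total = 344.5399 + 408.589 + 240.7638 = 993.8926 mg

994 mg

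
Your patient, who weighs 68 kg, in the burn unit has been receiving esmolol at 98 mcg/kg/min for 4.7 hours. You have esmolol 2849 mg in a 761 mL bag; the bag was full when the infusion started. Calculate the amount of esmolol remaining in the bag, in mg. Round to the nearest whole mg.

Dose = 98 mcg/kg/min × 68 kg = 6664 mcg/min
6664 mcg/min × 60 min/hr = 399840 mcg/hr
Concentration = 2849 mg ÷ 761 mL = 3.743758 mg/mL = 3743.758 mcg/mL
Rate = 399840 mcg/hr ÷ 3743.758 mcg/mL = 106.8018 mL/hr
Volume infused = 106.8018 mL/hr × 4.7 hr = 501.9683 mL
Volume remaining = 761 − 501.9683 = 259.0317 mL
Drug remaining = 259.0317 mL × 3743.758 mcg/mL = 969752 mcg = 969.752 mg

970 mg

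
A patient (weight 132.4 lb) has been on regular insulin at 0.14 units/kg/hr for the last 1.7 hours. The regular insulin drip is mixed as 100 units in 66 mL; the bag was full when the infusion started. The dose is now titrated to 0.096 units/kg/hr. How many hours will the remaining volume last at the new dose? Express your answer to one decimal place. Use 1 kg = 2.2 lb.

14.8 hours

Initial rate:
Weight = 132.4 lb ÷ 2.2 lb/kg = 60.18182 kg
Dose = 0.14 units/kg/hr × 60.18182 kg = 8.425455 units/hr
Concentration = 100 units ÷ 66 mL = 1.515152 units/mL
Rate = 8.425455 units/hr ÷ 1.515152 units/mL = 5.5608 mL/hr
Volume infused so far = 5.5608 mL/hr × 1.7 hr = 9.45336 mL
Volume remaining = 66 − 9.45336 = 56.54664 mL
New rate:
Dose = 0.096 units/kg/hr × 60.18182 kg = 5.777455 units/hr
Rate = 5.777455 units/hr ÷ 1.515152 units/mL = 3.81312 mL/hr
Time remaining = 56.54664 mL ÷ 3.81312 mL/hr = 14.82949 hr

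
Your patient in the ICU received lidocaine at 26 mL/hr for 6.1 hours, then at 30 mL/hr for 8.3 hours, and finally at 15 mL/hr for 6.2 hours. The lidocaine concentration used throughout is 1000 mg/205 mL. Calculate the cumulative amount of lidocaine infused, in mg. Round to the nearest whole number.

Concentration = 1000 mg ÷ 205 mL = 4.878049 mg/mL
Stage 1: 26 mL/hr × 6.1 hr = 158.6 mL → 158.6 mL × 4.878049 mg/mL = 773.6585 mg
Stage 2: 30 mL/hr × 8.3 hr = 249 mL → 249 mL × 4.878049 mg/mL = 1214.634 mg
Stage 3: 15 mL/hr × 6.2 hr = 93 mL → 93 mL × 4.878049 mg/mL = 453.6585 mg
Total = 773.6585 + 1214.634 + 453.6585 = 2441.951 mg

2442 mg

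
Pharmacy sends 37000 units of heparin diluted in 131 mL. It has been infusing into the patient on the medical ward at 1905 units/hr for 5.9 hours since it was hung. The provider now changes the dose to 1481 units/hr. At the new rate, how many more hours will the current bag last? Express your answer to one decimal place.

Initial rate:
Concentration = 37000 units ÷ 131 mL = 282.4427 units/mL
Rate = 1905 units/hr ÷ 282.4427 units/mL = 6.74473 mL/hr
Volume infused so far = 6.74473 mL/hr × 5.9 hr = 39.79391 mL
Volume remaining = 131 − 39.79391 = 91.20609 mL
New rate:
Rate = 1481 units/hr ÷ 282.4427 units/mL = 5.243541 mL/hr
Time remaining = 91.20609 mL ÷ 5.243541 mL/hr = 17.39399 hr

17.4 hours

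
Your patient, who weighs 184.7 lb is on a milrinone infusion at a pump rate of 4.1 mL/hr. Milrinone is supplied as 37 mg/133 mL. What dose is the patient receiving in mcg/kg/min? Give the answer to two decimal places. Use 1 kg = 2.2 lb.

0.23 mcg/kg/min

Weight = 184.7 lb ÷ 2.2 lb/kg = 83.95455 kg
Concentration = 37 mg ÷ 133 mL = 0.2781955 mg/mL = 278.1955 mcg/mL
Drug rate = 4.1 mL/hr × 278.1955 mcg/mL = 1140.602 mcg/hr
1140.602 mcg/hr ÷ 60 min/hr = 19.01003 mcg/min
19.01003 mcg/min ÷ 83.95455 kg = 0.2264324 mcg/kg/min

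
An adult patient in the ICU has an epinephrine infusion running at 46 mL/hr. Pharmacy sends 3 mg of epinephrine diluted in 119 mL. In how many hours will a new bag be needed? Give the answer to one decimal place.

2.6 hours

Duration = 119 mL ÷ 46 mL/hr = 2.586957 hr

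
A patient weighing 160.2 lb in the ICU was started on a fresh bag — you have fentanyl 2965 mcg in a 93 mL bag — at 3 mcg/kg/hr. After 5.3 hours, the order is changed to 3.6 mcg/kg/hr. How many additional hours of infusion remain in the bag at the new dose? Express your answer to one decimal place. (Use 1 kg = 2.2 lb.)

Initial rate:
Weight = 160.2 lb ÷ 2.2 lb/kg = 72.81818 kg
Dose = 3 mcg/kg/hr × 72.81818 kg = 218.4545 mcg/hr
Concentration = 2965 mcg ÷ 93 mL = 31.88172 mcg/mL
Rate = 218.4545 mcg/hr ÷ 31.88172 mcg/mL = 6.852031 mL/hr
Volume infused so far = 6.852031 mL/hr × 5.3 hr = 36.31577 mL
Volume remaining = 93 − 36.31577 = 56.68423 mL
New rate:
Dose = 3.6 mcg/kg/hr × 72.81818 kg = 262.1455 mcg/hr
Rate = 262.1455 mcg/hr ÷ 31.88172 mcg/mL = 8.222438 mL/hr
Time remaining = 56.68423 mL ÷ 8.222438 mL/hr = 6.893848 hr

6.9 hours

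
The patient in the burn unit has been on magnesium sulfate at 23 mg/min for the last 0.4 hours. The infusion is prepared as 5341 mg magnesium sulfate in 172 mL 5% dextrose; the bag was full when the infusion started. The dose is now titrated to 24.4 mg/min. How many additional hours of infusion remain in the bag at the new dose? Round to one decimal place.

Initial rate:
23 mg/min × 60 min/hr = 1380 mg/hr
Concentration = 5341 mg ÷ 172 mL = 31.05233 mg/mL
Rate = 1380 mg/hr ÷ 31.05233 mg/mL = 44.44112 mL/hr
Volume infused so far = 44.44112 mL/hr × 0.4 hr = 17.77645 mL
Volume remaining = 172 − 17.77645 = 154.2236 mL
New rate:
24.4 mg/min × 60 min/hr = 1464 mg/hr
Rate = 1464 mg/hr ÷ 31.05233 mg/mL = 47.14623 mL/hr
Time remaining = 154.2236 mL ÷ 47.14623 mL/hr = 3.271175 hr

3.3 hours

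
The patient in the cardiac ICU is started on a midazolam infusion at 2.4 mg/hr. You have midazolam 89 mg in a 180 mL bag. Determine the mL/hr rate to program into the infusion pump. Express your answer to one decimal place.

4.9 mL/hr

Concentration = 89 mg ÷ 180 mL = 0.4944444 mg/mL
Rate = 2.4 mg/hr ÷ 0.4944444 mg/mL = 4.853933 mL/hr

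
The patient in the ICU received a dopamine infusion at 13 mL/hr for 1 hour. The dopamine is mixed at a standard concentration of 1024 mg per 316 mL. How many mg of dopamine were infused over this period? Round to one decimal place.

42.1 mg

Concentration = 1024 mg ÷ 316 mL = 3.240506 mg/mL = 3240.506 mcg/mL
Drug rate = 13 mL/hr × 3240.506 mcg/mL = 42126.58 mcg/hr
Total = 42126.58 mcg/hr × 1 hr = 42126.58 mcg = 42.12658 mg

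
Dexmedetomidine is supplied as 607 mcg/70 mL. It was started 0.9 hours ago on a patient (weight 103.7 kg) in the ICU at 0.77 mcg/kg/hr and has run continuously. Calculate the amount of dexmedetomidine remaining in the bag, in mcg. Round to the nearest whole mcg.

535 mcg

Dose = 0.77 mcg/kg/hr × 103.7 kg = 79.849 mcg/hr
Concentration = 607 mcg ÷ 70 mL = 8.671429 mcg/mL
Rate = 79.849 mcg/hr ÷ 8.671429 mcg/mL = 9.208287 mL/hr
Volume infused = 9.208287 mL/hr × 0.9 hr = 8.287458 mL
Volume remaining = 70 − 8.287458 = 61.71254 mL
Drug remaining = 61.71254 mL × 8.671429 mcg/mL = 535.1359 mcg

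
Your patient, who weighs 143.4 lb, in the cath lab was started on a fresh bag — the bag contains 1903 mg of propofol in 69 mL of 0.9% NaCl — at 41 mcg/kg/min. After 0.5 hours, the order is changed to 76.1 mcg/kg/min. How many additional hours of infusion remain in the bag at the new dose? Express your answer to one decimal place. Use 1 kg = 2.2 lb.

6.1 hours

Initial rate:
Weight = 143.4 lb ÷ 2.2 lb/kg = 65.18182 kg
Dose = 41 mcg/kg/min × 65.18182 kg = 2672.455 mcg/min
2672.455 mcg/min × 60 min/hr = 160347.3 mcg/hr
Concentration = 1903 mg ÷ 69 mL = 27.57971 mg/mL = 27579.71 mcg/mL
Rate = 160347.3 mcg/hr ÷ 27579.71 mcg/mL = 5.813958 mL/hr
Volume infused so far = 5.813958 mL/hr × 0.5 hr = 2.906979 mL
Volume remaining = 69 − 2.906979 = 66.09302 mL
New rate:
Dose = 76.1 mcg/kg/min × 65.18182 kg = 4960.336 mcg/min
4960.336 mcg/min × 60 min/hr = 297620.2 mcg/hr
Rate = 297620.2 mcg/hr ÷ 27579.71 mcg/mL = 10.79127 mL/hr
Time remaining = 66.09302 mL ÷ 10.79127 mL/hr = 6.124673 hr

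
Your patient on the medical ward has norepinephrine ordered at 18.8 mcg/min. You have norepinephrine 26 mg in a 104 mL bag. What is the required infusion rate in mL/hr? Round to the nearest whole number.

18.8 mcg/min × 60 min/hr = 1128 mcg/hr
Concentration = 26 mg ÷ 104 mL = 0.25 mg/mL = 250 mcg/mL
Rate = 1128 mcg/hr ÷ 250 mcg/mL = 4.512 mL/hr

5 mL/hr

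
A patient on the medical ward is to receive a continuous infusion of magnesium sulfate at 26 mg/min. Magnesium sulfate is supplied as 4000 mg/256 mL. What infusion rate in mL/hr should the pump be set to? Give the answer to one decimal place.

99.8 mL/hr

26 mg/min × 60 min/hr = 1560 mg/hr
Concentration = 4000 mg ÷ 256 mL = 15.625 mg/mL
Rate = 1560 mg/hr ÷ 15.625 mg/mL = 99.84 mL/hr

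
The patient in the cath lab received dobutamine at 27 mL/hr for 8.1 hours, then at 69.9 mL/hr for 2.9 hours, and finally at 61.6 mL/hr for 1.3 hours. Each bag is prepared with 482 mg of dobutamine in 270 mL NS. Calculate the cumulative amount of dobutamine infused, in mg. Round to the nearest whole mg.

Concentration = 482 mg ÷ 270 mL = 1.785185 mg/mL
Stage 1: 27 mL/hr × 8.1 hr = 218.7 mL → 218.7 mL × 1.785185 mg/mL = 390.42 mg
Stage 2: 69.9 mL/hr × 2.9 hr = 202.71 mL → 202.71 mL × 1.785185 mg/mL = 361.8749 mg
Stage 3: 61.6 mL/hr × 1.3 hr = 80.08 mL → 80.08 mL × 1.785185 mg/mL = 142.9576 mg
Total = 390.42 + 361.8749 + 142.9576 = 895.2525 mg

895 mg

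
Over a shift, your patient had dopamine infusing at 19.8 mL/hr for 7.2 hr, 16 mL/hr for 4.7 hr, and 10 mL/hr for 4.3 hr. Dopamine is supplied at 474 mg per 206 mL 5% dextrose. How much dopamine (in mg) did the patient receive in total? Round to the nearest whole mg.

Concentration = 474 mg ÷ 206 mL = 2.300971 mg/mL
Stage 1: 19.8 mL/hr × 7.2 hr = 142.56 mL → 142.56 mL × 2.300971 mg/mL = 328.0264 mg
Stage 2: 16 mL/hr × 4.7 hr = 75.2 mL → 75.2 mL × 2.300971 mg/mL = 173.033 mg
Stage 3: 10 mL/hr × 4.3 hr = 43 mL → 43 mL × 2.300971 mg/mL = 98.94175 mg
Total = 328.0264 + 173.033 + 98.94175 = 600.0012 mg

600 mg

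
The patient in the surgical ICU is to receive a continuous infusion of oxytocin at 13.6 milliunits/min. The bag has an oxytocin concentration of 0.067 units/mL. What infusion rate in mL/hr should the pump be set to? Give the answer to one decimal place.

13.6 milliunits/min × 60 min/hr = 816 milliunits/hr
Concentration = 0.067 units/mL = 67 milliunits/mL
Rate = 816 milliunits/hr ÷ 67 milliunits/mL = 12.1791 mL/hr

12.2 mL/hr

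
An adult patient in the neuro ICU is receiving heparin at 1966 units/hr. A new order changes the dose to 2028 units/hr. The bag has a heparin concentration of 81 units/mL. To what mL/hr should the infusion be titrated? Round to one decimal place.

Rate = 2028 units/hr ÷ 81 units/mL = 25.03704 mL/hr

25.0 mL/hr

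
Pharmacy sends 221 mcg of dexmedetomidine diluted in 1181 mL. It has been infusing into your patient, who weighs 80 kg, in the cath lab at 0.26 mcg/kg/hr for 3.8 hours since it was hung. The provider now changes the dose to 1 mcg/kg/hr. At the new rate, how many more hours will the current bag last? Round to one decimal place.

Initial rate:
Dose = 0.26 mcg/kg/hr × 80 kg = 20.8 mcg/hr
Concentration = 221 mcg ÷ 1181 mL = 0.1871296 mcg/mL
Rate = 20.8 mcg/hr ÷ 0.1871296 mcg/mL = 111.1529 mL/hr
Volume infused so far = 111.1529 mL/hr × 3.8 hr = 422.3812 mL
Volume remaining = 1181 − 422.3812 = 758.6188 mL
New rate:
Dose = 1 mcg/kg/hr × 80 kg = 80 mcg/hr
Rate = 80 mcg/hr ÷ 0.1871296 mcg/mL = 427.5113 mL/hr
Time remaining = 758.6188 mL ÷ 427.5113 mL/hr = 1.7745 hr

1.8 hours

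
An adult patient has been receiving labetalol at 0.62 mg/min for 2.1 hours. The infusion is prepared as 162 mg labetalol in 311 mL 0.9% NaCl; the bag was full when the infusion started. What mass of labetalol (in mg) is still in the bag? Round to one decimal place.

0.62 mg/min × 60 min/hr = 37.2 mg/hr
Concentration = 162 mg ÷ 311 mL = 0.5209003 mg/mL
Rate = 37.2 mg/hr ÷ 0.5209003 mg/mL = 71.41481 mL/hr
Volume infused = 71.41481 mL/hr × 2.1 hr = 149.9711 mL
Volume remaining = 311 − 149.9711 = 161.0289 mL
Drug remaining = 161.0289 mL × 0.5209003 mg/mL = 83.88 mg

83.9 mg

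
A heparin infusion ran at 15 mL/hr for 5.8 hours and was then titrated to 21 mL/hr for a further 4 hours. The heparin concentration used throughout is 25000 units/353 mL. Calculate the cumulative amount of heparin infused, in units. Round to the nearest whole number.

12110 units

Concentration = 25000 units ÷ 353 mL = 70.82153 units/mL
Stage 1: 15 mL/hr × 5.8 hr = 87 mL → 87 mL × 70.82153 units/mL = 6161.473 units
Stage 2: 21 mL/hr × 4 hr = 84 mL → 84 mL × 70.82153 units/mL = 5949.008 units
Total = 6161.473 + 5949.008 = 12110.48 units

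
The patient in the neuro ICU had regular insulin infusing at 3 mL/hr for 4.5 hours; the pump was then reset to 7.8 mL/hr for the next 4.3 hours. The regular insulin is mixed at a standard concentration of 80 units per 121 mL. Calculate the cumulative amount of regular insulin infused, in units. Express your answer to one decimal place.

Concentration = 80 units ÷ 121 mL = 0.661157 units/mL
Stage 1: 3 mL/hr × 4.5 hr = 13.5 mL → 13.5 mL × 0.661157 units/mL = 8.92562 units
Stage 2: 7.8 mL/hr × 4.3 hr = 33.54 mL → 33.54 mL × 0.661157 units/mL = 22.17521 units
Total = 8.92562 + 22.17521 = 31.10083 units

31.1 units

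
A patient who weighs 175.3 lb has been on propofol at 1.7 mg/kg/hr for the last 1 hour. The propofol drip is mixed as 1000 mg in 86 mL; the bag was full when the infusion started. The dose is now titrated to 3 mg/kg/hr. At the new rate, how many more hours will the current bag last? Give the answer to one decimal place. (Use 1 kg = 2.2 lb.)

3.6 hours

Initial rate:
Weight = 175.3 lb ÷ 2.2 lb/kg = 79.68182 kg
Dose = 1.7 mg/kg/hr × 79.68182 kg = 135.4591 mg/hr
Concentration = 1000 mg ÷ 86 mL = 11.62791 mg/mL
Rate = 135.4591 mg/hr ÷ 11.62791 mg/mL = 11.64948 mL/hr
Volume infused so far = 11.64948 mL/hr × 1 hr = 11.64948 mL
Volume remaining = 86 − 11.64948 = 74.35052 mL
New rate:
Dose = 3 mg/kg/hr × 79.68182 kg = 239.0455 mg/hr
Rate = 239.0455 mg/hr ÷ 11.62791 mg/mL = 20.55791 mL/hr
Time remaining = 74.35052 mL ÷ 20.55791 mL/hr = 3.616638 hr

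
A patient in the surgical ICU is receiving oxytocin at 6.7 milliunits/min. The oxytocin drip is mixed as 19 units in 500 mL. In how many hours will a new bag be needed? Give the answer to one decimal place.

47.3 hours

6.7 milliunits/min × 60 min/hr = 402 milliunits/hr
Concentration = 19 units ÷ 500 mL = 0.038 units/mL = 38 milliunits/mL
Rate = 402 milliunits/hr ÷ 38 milliunits/mL = 10.57895 mL/hr
Duration = 500 mL ÷ 10.57895 mL/hr = 47.26368 hr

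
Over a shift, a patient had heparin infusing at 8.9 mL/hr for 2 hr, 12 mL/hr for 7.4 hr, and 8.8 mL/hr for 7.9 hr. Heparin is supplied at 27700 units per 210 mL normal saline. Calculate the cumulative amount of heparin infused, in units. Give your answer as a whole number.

23231 units

Concentration = 27700 units ÷ 210 mL = 131.9048 units/mL
Stage 1: 8.9 mL/hr × 2 hr = 17.8 mL → 17.8 mL × 131.9048 units/mL = 2347.905 units
Stage 2: 12 mL/hr × 7.4 hr = 88.8 mL → 88.8 mL × 131.9048 units/mL = 11713.14 units
Stage 3: 8.8 mL/hr × 7.9 hr = 69.52 mL → 69.52 mL × 131.9048 units/mL = 9170.019 units
Total = 2347.905 + 11713.14 + 9170.019 = 23231.07 units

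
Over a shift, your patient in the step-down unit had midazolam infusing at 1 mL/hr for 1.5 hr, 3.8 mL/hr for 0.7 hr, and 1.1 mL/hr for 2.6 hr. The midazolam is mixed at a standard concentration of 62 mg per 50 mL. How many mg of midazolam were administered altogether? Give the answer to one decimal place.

Concentration = 62 mg ÷ 50 mL = 1.24 mg/mL
Stage 1: 1 mL/hr × 1.5 hr = 1.5 mL → 1.5 mL × 1.24 mg/mL = 1.86 mg
Stage 2: 3.8 mL/hr × 0.7 hr = 2.66 mL → 2.66 mL × 1.24 mg/mL = 3.2984 mg
Stage 3: 1.1 mL/hr × 2.6 hr = 2.86 mL → 2.86 mL × 1.24 mg/mL = 3.5464 mg
Total = 1.86 + 3.2984 + 3.5464 = 8.7048 mg

8.7 mg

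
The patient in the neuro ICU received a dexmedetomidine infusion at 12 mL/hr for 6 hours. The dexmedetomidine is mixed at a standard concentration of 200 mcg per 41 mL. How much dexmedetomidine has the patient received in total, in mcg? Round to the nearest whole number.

Concentration = 200 mcg ÷ 41 mL = 4.878049 mcg/mL
Drug rate = 12 mL/hr × 4.878049 mcg/mL = 58.53659 mcg/hr
Total = 58.53659 mcg/hr × 6 hr = 351.2195 mcg

351 mcg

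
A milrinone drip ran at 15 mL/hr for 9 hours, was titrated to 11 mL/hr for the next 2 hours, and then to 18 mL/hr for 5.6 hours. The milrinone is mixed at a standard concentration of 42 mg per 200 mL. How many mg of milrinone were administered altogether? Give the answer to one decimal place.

54.1 mg

Concentration = 42 mg ÷ 200 mL = 0.21 mg/mL
Stage 1: 15 mL/hr × 9 hr = 135 mL → 135 mL × 0.21 mg/mL = 28.35 mg
Stage 2: 11 mL/hr × 2 hr = 22 mL → 22 mL × 0.21 mg/mL = 4.62 mg
Stage 3: 18 mL/hr × 5.6 hr = 100.8 mL → 100.8 mL × 0.21 mg/mL = 21.168 mg
Total = 28.35 + 4.62 + 21.168 = 54.138 mg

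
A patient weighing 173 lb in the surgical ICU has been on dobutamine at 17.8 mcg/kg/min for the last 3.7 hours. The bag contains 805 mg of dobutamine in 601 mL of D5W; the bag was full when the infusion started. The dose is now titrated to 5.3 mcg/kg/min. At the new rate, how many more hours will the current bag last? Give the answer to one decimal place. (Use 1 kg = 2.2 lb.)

19.8 hours

Initial rate:
Weight = 173 lb ÷ 2.2 lb/kg = 78.63636 kg
Dose = 17.8 mcg/kg/min × 78.63636 kg = 1399.727 mcg/min
1399.727 mcg/min × 60 min/hr = 83983.64 mcg/hr
Concentration = 805 mg ÷ 601 mL = 1.339434 mg/mL = 1339.434 mcg/mL
Rate = 83983.64 mcg/hr ÷ 1339.434 mcg/mL = 62.70083 mL/hr
Volume infused so far = 62.70083 mL/hr × 3.7 hr = 231.9931 mL
Volume remaining = 601 − 231.9931 = 369.0069 mL
New rate:
Dose = 5.3 mcg/kg/min × 78.63636 kg = 416.7727 mcg/min
416.7727 mcg/min × 60 min/hr = 25006.36 mcg/hr
Rate = 25006.36 mcg/hr ÷ 1339.434 mcg/mL = 18.66935 mL/hr
Time remaining = 369.0069 mL ÷ 18.66935 mL/hr = 19.76539 hr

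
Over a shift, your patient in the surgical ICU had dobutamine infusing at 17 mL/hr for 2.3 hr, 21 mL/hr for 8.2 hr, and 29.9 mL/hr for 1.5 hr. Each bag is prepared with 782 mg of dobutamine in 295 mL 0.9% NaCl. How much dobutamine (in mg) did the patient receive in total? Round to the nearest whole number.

679 mg

Concentration = 782 mg ÷ 295 mL = 2.650847 mg/mL
Stage 1: 17 mL/hr × 2.3 hr = 39.1 mL → 39.1 mL × 2.650847 mg/mL = 103.6481 mg
Stage 2: 21 mL/hr × 8.2 hr = 172.2 mL → 172.2 mL × 2.650847 mg/mL = 456.4759 mg
Stage 3: 29.9 mL/hr × 1.5 hr = 44.85 mL → 44.85 mL × 2.650847 mg/mL = 118.8905 mg
Total = 103.6481 + 456.4759 + 118.8905 = 679.0146 mg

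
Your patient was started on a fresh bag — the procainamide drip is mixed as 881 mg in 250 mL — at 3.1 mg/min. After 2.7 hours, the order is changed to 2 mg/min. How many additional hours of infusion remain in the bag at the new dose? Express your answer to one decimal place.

Initial rate:
3.1 mg/min × 60 min/hr = 186 mg/hr
Concentration = 881 mg ÷ 250 mL = 3.524 mg/mL
Rate = 186 mg/hr ÷ 3.524 mg/mL = 52.78093 mL/hr
Volume infused so far = 52.78093 mL/hr × 2.7 hr = 142.5085 mL
Volume remaining = 250 − 142.5085 = 107.4915 mL
New rate:
2 mg/min × 60 min/hr = 120 mg/hr
Rate = 120 mg/hr ÷ 3.524 mg/mL = 34.05221 mL/hr
Time remaining = 107.4915 mL ÷ 34.05221 mL/hr = 3.156667 hr

3.2 hours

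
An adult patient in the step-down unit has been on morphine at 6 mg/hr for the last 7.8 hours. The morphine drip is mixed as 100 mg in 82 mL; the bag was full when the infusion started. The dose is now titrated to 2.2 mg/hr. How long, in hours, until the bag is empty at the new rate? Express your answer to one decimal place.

24.2 hours

Initial rate:
Concentration = 100 mg ÷ 82 mL = 1.219512 mg/mL
Rate = 6 mg/hr ÷ 1.219512 mg/mL = 4.92 mL/hr
Volume infused so far = 4.92 mL/hr × 7.8 hr = 38.376 mL
Volume remaining = 82 − 38.376 = 43.624 mL
New rate:
Rate = 2.2 mg/hr ÷ 1.219512 mg/mL = 1.804 mL/hr
Time remaining = 43.624 mL ÷ 1.804 mL/hr = 24.18182 hr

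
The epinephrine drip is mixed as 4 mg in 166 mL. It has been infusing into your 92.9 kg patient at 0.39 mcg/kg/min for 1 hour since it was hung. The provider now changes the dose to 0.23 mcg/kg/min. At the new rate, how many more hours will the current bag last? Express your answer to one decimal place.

1.4 hours

Initial rate:
Dose = 0.39 mcg/kg/min × 92.9 kg = 36.231 mcg/min
36.231 mcg/min × 60 min/hr = 2173.86 mcg/hr
Concentration = 4 mg ÷ 166 mL = 0.02409639 mg/mL = 24.09639 mcg/mL
Rate = 2173.86 mcg/hr ÷ 24.09639 mcg/mL = 90.21519 mL/hr
Volume infused so far = 90.21519 mL/hr × 1 hr = 90.21519 mL
Volume remaining = 166 − 90.21519 = 75.78481 mL
New rate:
Dose = 0.23 mcg/kg/min × 92.9 kg = 21.367 mcg/min
21.367 mcg/min × 60 min/hr = 1282.02 mcg/hr
Rate = 1282.02 mcg/hr ÷ 24.09639 mcg/mL = 53.20383 mL/hr
Time remaining = 75.78481 mL ÷ 53.20383 mL/hr = 1.424424 hr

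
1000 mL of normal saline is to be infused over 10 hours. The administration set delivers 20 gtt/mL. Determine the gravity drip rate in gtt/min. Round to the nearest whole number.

1000 mL ÷ (10 hr × 60 = 600 min) = 1.666667 mL/min
1.666667 mL/min × 20 gtt/mL = 33.33333 gtt/min

33 gtt/min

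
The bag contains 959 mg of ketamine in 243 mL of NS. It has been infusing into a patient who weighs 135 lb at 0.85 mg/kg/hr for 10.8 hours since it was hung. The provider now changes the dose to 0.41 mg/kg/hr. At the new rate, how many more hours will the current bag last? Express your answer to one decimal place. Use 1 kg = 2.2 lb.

Initial rate:
Weight = 135 lb ÷ 2.2 lb/kg = 61.36364 kg
Dose = 0.85 mg/kg/hr × 61.36364 kg = 52.15909 mg/hr
Concentration = 959 mg ÷ 243 mL = 3.946502 mg/mL
Rate = 52.15909 mg/hr ÷ 3.946502 mg/mL = 13.21654 mL/hr
Volume infused so far = 13.21654 mL/hr × 10.8 hr = 142.7386 mL
Volume remaining = 243 − 142.7386 = 100.2614 mL
New rate:
Dose = 0.41 mg/kg/hr × 61.36364 kg = 25.15909 mg/hr
Rate = 25.15909 mg/hr ÷ 3.946502 mg/mL = 6.375036 mL/hr
Time remaining = 100.2614 mL ÷ 6.375036 mL/hr = 15.72719 hr

15.7 hours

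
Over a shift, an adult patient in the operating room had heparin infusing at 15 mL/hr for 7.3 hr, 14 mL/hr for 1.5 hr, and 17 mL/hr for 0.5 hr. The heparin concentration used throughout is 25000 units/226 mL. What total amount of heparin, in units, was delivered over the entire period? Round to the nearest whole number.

15376 units

Concentration = 25000 units ÷ 226 mL = 110.6195 units/mL
Stage 1: 15 mL/hr × 7.3 hr = 109.5 mL → 109.5 mL × 110.6195 units/mL = 12112.83 units
Stage 2: 14 mL/hr × 1.5 hr = 21 mL → 21 mL × 110.6195 units/mL = 2323.009 units
Stage 3: 17 mL/hr × 0.5 hr = 8.5 mL → 8.5 mL × 110.6195 units/mL = 940.2655 units
Total = 12112.83 + 2323.009 + 940.2655 = 15376.11 units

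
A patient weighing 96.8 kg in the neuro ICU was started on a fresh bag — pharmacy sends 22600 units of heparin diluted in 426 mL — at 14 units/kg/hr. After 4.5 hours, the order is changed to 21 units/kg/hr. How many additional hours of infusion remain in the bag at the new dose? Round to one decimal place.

Initial rate:
Dose = 14 units/kg/hr × 96.8 kg = 1355.2 units/hr
Concentration = 22600 units ÷ 426 mL = 53.05164 units/mL
Rate = 1355.2 units/hr ÷ 53.05164 units/mL = 25.54492 mL/hr
Volume infused so far = 25.54492 mL/hr × 4.5 hr = 114.9521 mL
Volume remaining = 426 − 114.9521 = 311.0479 mL
New rate:
Dose = 21 units/kg/hr × 96.8 kg = 2032.8 units/hr
Rate = 2032.8 units/hr ÷ 53.05164 units/mL = 38.31738 mL/hr
Time remaining = 311.0479 mL ÷ 38.31738 mL/hr = 8.11767 hr

8.1 hours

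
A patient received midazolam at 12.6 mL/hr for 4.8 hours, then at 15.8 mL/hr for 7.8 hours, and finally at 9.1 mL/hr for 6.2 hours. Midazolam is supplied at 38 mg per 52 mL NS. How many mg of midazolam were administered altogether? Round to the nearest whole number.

175 mg

Concentration = 38 mg ÷ 52 mL = 0.7307692 mg/mL
Stage 1: 12.6 mL/hr × 4.8 hr = 60.48 mL → 60.48 mL × 0.7307692 mg/mL = 44.19692 mg
Stage 2: 15.8 mL/hr × 7.8 hr = 123.24 mL → 123.24 mL × 0.7307692 mg/mL = 90.06 mg
Stage 3: 9.1 mL/hr × 6.2 hr = 56.42 mL → 56.42 mL × 0.7307692 mg/mL = 41.23 mg
Total = 44.19692 + 90.06 + 41.23 = 175.4869 mg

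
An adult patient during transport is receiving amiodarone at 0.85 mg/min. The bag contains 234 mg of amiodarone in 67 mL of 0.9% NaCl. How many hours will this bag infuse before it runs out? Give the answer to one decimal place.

4.6 hours

0.85 mg/min × 60 min/hr = 51 mg/hr
Concentration = 234 mg ÷ 67 mL = 3.492537 mg/mL
Rate = 51 mg/hr ÷ 3.492537 mg/mL = 14.60256 mL/hr
Duration = 67 mL ÷ 14.60256 mL/hr = 4.588235 hr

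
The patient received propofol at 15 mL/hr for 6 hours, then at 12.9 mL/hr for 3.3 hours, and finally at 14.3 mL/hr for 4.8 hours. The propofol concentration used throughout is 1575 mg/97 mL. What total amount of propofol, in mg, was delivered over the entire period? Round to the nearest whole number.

Concentration = 1575 mg ÷ 97 mL = 16.23711 mg/mL
Stage 1: 15 mL/hr × 6 hr = 90 mL → 90 mL × 16.23711 mg/mL = 1461.34 mg
Stage 2: 12.9 mL/hr × 3.3 hr = 42.57 mL → 42.57 mL × 16.23711 mg/mL = 691.2139 mg
Stage 3: 14.3 mL/hr × 4.8 hr = 68.64 mL → 68.64 mL × 16.23711 mg/mL = 1114.515 mg
Total = 1461.34 + 691.2139 + 1114.515 = 3267.07 mg

3267 mg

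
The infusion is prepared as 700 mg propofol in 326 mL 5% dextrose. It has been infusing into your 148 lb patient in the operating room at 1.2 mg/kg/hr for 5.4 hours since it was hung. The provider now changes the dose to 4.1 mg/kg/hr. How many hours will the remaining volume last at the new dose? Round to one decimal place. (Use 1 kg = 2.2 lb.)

Initial rate:
Weight = 148 lb ÷ 2.2 lb/kg = 67.27273 kg
Dose = 1.2 mg/kg/hr × 67.27273 kg = 80.72727 mg/hr
Concentration = 700 mg ÷ 326 mL = 2.147239 mg/mL
Rate = 80.72727 mg/hr ÷ 2.147239 mg/mL = 37.59584 mL/hr
Volume infused so far = 37.59584 mL/hr × 5.4 hr = 203.0176 mL
Volume remaining = 326 − 203.0176 = 122.9824 mL
New rate:
Dose = 4.1 mg/kg/hr × 67.27273 kg = 275.8182 mg/hr
Rate = 275.8182 mg/hr ÷ 2.147239 mg/mL = 128.4525 mL/hr
Time remaining = 122.9824 mL ÷ 128.4525 mL/hr = 0.957416 hr

1.0 hours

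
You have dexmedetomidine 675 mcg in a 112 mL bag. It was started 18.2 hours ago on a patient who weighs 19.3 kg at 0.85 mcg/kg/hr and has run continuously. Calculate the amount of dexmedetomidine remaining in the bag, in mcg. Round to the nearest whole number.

376 mcg

Dose = 0.85 mcg/kg/hr × 19.3 kg = 16.405 mcg/hr
Concentration = 675 mcg ÷ 112 mL = 6.026786 mcg/mL
Rate = 16.405 mcg/hr ÷ 6.026786 mcg/mL = 2.722015 mL/hr
Volume infused = 2.722015 mL/hr × 18.2 hr = 49.54067 mL
Volume remaining = 112 − 49.54067 = 62.45933 mL
Drug remaining = 62.45933 mL × 6.026786 mcg/mL = 376.429 mcg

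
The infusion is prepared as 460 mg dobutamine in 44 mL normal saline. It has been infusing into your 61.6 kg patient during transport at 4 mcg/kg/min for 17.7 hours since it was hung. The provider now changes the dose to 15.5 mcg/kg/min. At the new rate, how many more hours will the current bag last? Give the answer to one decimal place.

Initial rate:
Dose = 4 mcg/kg/min × 61.6 kg = 246.4 mcg/min
246.4 mcg/min × 60 min/hr = 14784 mcg/hr
Concentration = 460 mg ÷ 44 mL = 10.45455 mg/mL = 10454.55 mcg/mL
Rate = 14784 mcg/hr ÷ 10454.55 mcg/mL = 1.414122 mL/hr
Volume infused so far = 1.414122 mL/hr × 17.7 hr = 25.02995 mL
Volume remaining = 44 − 25.02995 = 18.97005 mL
New rate:
Dose = 15.5 mcg/kg/min × 61.6 kg = 954.8 mcg/min
954.8 mcg/min × 60 min/hr = 57288 mcg/hr
Rate = 57288 mcg/hr ÷ 10454.55 mcg/mL = 5.479722 mL/hr
Time remaining = 18.97005 mL ÷ 5.479722 mL/hr = 3.461863 hr

3.5 hours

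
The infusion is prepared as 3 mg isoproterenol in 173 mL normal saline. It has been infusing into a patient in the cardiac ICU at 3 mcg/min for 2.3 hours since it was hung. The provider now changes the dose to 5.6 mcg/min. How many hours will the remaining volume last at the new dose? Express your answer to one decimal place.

Initial rate:
3 mcg/min × 60 min/hr = 180 mcg/hr
Concentration = 3 mg ÷ 173 mL = 0.01734104 mg/mL = 17.34104 mcg/mL
Rate = 180 mcg/hr ÷ 17.34104 mcg/mL = 10.38 mL/hr
Volume infused so far = 10.38 mL/hr × 2.3 hr = 23.874 mL
Volume remaining = 173 − 23.874 = 149.126 mL
New rate:
5.6 mcg/min × 60 min/hr = 336 mcg/hr
Rate = 336 mcg/hr ÷ 17.34104 mcg/mL = 19.376 mL/hr
Time remaining = 149.126 mL ÷ 19.376 mL/hr = 7.696429 hr

7.7 hours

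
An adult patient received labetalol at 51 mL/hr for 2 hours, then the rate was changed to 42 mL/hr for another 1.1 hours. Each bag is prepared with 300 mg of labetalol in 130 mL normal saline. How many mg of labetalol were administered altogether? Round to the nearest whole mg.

Concentration = 300 mg ÷ 130 mL = 2.307692 mg/mL
Stage 1: 51 mL/hr × 2 hr = 102 mL → 102 mL × 2.307692 mg/mL = 235.3846 mg
Stage 2: 42 mL/hr × 1.1 hr = 46.2 mL → 46.2 mL × 2.307692 mg/mL = 106.6154 mg
Total = 235.3846 + 106.6154 = 342 mg

342 mg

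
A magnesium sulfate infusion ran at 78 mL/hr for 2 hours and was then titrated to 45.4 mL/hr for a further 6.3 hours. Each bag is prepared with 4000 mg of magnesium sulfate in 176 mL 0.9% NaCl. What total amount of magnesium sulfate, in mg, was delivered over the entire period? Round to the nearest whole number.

10046 mg

Concentration = 4000 mg ÷ 176 mL = 22.72727 mg/mL
Stage 1: 78 mL/hr × 2 hr = 156 mL → 156 mL × 22.72727 mg/mL = 3545.455 mg
Stage 2: 45.4 mL/hr × 6.3 hr = 286.02 mL → 286.02 mL × 22.72727 mg/mL = 6500.455 mg
Total = 3545.455 + 6500.455 = 10045.91 mg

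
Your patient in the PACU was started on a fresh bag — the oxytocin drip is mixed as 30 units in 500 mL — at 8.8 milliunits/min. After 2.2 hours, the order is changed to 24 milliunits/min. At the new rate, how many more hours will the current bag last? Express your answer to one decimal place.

20.0 hours

Initial rate:
8.8 milliunits/min × 60 min/hr = 528 milliunits/hr
Concentration = 30 units ÷ 500 mL = 0.06 units/mL = 60 milliunits/mL
Rate = 528 milliunits/hr ÷ 60 milliunits/mL = 8.8 mL/hr
Volume infused so far = 8.8 mL/hr × 2.2 hr = 19.36 mL
Volume remaining = 500 − 19.36 = 480.64 mL
New rate:
24 milliunits/min × 60 min/hr = 1440 milliunits/hr
Rate = 1440 milliunits/hr ÷ 60 milliunits/mL = 24 mL/hr
Time remaining = 480.64 mL ÷ 24 mL/hr = 20.02667 hr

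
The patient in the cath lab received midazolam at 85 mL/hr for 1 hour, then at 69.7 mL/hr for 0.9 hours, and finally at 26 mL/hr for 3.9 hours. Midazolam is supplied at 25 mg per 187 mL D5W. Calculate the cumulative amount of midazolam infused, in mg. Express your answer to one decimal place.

Concentration = 25 mg ÷ 187 mL = 0.1336898 mg/mL
Stage 1: 85 mL/hr × 1 hr = 85 mL → 85 mL × 0.1336898 mg/mL = 11.36364 mg
Stage 2: 69.7 mL/hr × 0.9 hr = 62.73 mL → 62.73 mL × 0.1336898 mg/mL = 8.386364 mg
Stage 3: 26 mL/hr × 3.9 hr = 101.4 mL → 101.4 mL × 0.1336898 mg/mL = 13.55615 mg
Total = 11.36364 + 8.386364 + 13.55615 = 33.30615 mg

33.3 mg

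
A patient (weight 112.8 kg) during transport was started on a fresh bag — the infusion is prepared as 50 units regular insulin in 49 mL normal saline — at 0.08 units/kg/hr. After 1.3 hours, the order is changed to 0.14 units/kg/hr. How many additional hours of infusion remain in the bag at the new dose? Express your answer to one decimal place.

Initial rate:
Dose = 0.08 units/kg/hr × 112.8 kg = 9.024 units/hr
Concentration = 50 units ÷ 49 mL = 1.020408 units/mL
Rate = 9.024 units/hr ÷ 1.020408 units/mL = 8.84352 mL/hr
Volume infused so far = 8.84352 mL/hr × 1.3 hr = 11.49658 mL
Volume remaining = 49 − 11.49658 = 37.50342 mL
New rate:
Dose = 0.14 units/kg/hr × 112.8 kg = 15.792 units/hr
Rate = 15.792 units/hr ÷ 1.020408 units/mL = 15.47616 mL/hr
Time remaining = 37.50342 mL ÷ 15.47616 mL/hr = 2.423303 hr

2.4 hours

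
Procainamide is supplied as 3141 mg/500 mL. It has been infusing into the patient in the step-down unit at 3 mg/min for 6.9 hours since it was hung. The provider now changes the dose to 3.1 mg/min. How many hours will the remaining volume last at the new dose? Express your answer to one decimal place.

Initial rate:
3 mg/min × 60 min/hr = 180 mg/hr
Concentration = 3141 mg ÷ 500 mL = 6.282 mg/mL
Rate = 180 mg/hr ÷ 6.282 mg/mL = 28.6533 mL/hr
Volume infused so far = 28.6533 mL/hr × 6.9 hr = 197.7077 mL
Volume remaining = 500 − 197.7077 = 302.2923 mL
New rate:
3.1 mg/min × 60 min/hr = 186 mg/hr
Rate = 186 mg/hr ÷ 6.282 mg/mL = 29.6084 mL/hr
Time remaining = 302.2923 mL ÷ 29.6084 mL/hr = 10.20968 hr

10.2 hours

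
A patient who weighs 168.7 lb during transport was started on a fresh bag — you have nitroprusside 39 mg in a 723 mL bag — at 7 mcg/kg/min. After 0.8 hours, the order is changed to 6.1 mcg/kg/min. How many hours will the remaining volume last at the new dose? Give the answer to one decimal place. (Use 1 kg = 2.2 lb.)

0.5 hours

Initial rate:
Weight = 168.7 lb ÷ 2.2 lb/kg = 76.68182 kg
Dose = 7 mcg/kg/min × 76.68182 kg = 536.7727 mcg/min
536.7727 mcg/min × 60 min/hr = 32206.36 mcg/hr
Concentration = 39 mg ÷ 723 mL = 0.05394191 mg/mL = 53.94191 mcg/mL
Rate = 32206.36 mcg/hr ÷ 53.94191 mcg/mL = 597.0564 mL/hr
Volume infused so far = 597.0564 mL/hr × 0.8 hr = 477.6451 mL
Volume remaining = 723 − 477.6451 = 245.3549 mL
New rate:
Dose = 6.1 mcg/kg/min × 76.68182 kg = 467.7591 mcg/min
467.7591 mcg/min × 60 min/hr = 28065.55 mcg/hr
Rate = 28065.55 mcg/hr ÷ 53.94191 mcg/mL = 520.292 mL/hr
Time remaining = 245.3549 mL ÷ 520.292 mL/hr = 0.4715714 hr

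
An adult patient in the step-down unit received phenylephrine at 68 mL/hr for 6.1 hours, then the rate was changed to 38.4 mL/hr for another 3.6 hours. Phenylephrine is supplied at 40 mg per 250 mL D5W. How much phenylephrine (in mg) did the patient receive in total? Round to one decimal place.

88.5 mg

Concentration = 40 mg ÷ 250 mL = 0.16 mg/mL
Stage 1: 68 mL/hr × 6.1 hr = 414.8 mL → 414.8 mL × 0.16 mg/mL = 66.368 mg
Stage 2: 38.4 mL/hr × 3.6 hr = 138.24 mL → 138.24 mL × 0.16 mg/mL = 22.1184 mg
Total = 66.368 + 22.1184 = 88.4864 mg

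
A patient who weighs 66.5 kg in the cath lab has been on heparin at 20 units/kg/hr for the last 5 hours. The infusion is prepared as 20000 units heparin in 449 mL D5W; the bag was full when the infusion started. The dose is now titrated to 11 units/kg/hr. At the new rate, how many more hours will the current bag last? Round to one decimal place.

18.3 hours

Initial rate:
Dose = 20 units/kg/hr × 66.5 kg = 1330 units/hr
Concentration = 20000 units ÷ 449 mL = 44.54343 units/mL
Rate = 1330 units/hr ÷ 44.54343 units/mL = 29.8585 mL/hr
Volume infused so far = 29.8585 mL/hr × 5 hr = 149.2925 mL
Volume remaining = 449 − 149.2925 = 299.7075 mL
New rate:
Dose = 11 units/kg/hr × 66.5 kg = 731.5 units/hr
Rate = 731.5 units/hr ÷ 44.54343 units/mL = 16.42217 mL/hr
Time remaining = 299.7075 mL ÷ 16.42217 mL/hr = 18.25017 hr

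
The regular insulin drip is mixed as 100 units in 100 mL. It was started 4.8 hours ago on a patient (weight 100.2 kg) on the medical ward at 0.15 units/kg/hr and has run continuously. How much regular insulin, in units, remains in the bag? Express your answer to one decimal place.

27.9 units

Dose = 0.15 units/kg/hr × 100.2 kg = 15.03 units/hr
Concentration = 100 units ÷ 100 mL = 1 units/mL
Rate = 15.03 units/hr ÷ 1 units/mL = 15.03 mL/hr
Volume infused = 15.03 mL/hr × 4.8 hr = 72.144 mL
Volume remaining = 100 − 72.144 = 27.856 mL
Drug remaining = 27.856 mL × 1 units/mL = 27.856 units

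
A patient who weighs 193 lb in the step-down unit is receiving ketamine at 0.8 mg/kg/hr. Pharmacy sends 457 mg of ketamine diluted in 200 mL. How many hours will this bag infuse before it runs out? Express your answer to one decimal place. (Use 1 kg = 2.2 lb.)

6.5 hours

Weight = 193 lb ÷ 2.2 lb/kg = 87.72727 kg
Dose = 0.8 mg/kg/hr × 87.72727 kg = 70.18182 mg/hr
Concentration = 457 mg ÷ 200 mL = 2.285 mg/mL
Rate = 70.18182 mg/hr ÷ 2.285 mg/mL = 30.71414 mL/hr
Duration = 200 mL ÷ 30.71414 mL/hr = 6.511658 hr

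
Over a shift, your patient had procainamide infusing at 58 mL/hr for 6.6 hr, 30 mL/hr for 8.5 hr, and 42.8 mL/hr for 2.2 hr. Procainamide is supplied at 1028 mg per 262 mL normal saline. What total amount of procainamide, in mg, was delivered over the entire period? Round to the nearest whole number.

2872 mg

Concentration = 1028 mg ÷ 262 mL = 3.923664 mg/mL
Stage 1: 58 mL/hr × 6.6 hr = 382.8 mL → 382.8 mL × 3.923664 mg/mL = 1501.979 mg
Stage 2: 30 mL/hr × 8.5 hr = 255 mL → 255 mL × 3.923664 mg/mL = 1000.534 mg
Stage 3: 42.8 mL/hr × 2.2 hr = 94.16 mL → 94.16 mL × 3.923664 mg/mL = 369.4522 mg
Total = 1501.979 + 1000.534 + 369.4522 = 2871.965 mg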